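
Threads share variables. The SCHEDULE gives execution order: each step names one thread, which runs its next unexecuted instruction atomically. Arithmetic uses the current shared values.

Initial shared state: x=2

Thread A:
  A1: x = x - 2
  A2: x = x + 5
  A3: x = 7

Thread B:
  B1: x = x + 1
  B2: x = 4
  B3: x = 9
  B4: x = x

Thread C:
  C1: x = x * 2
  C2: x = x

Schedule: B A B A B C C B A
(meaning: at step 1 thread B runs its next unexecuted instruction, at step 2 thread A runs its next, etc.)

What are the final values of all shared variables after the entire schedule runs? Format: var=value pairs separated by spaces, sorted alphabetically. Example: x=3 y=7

Answer: x=7

Derivation:
Step 1: thread B executes B1 (x = x + 1). Shared: x=3. PCs: A@0 B@1 C@0
Step 2: thread A executes A1 (x = x - 2). Shared: x=1. PCs: A@1 B@1 C@0
Step 3: thread B executes B2 (x = 4). Shared: x=4. PCs: A@1 B@2 C@0
Step 4: thread A executes A2 (x = x + 5). Shared: x=9. PCs: A@2 B@2 C@0
Step 5: thread B executes B3 (x = 9). Shared: x=9. PCs: A@2 B@3 C@0
Step 6: thread C executes C1 (x = x * 2). Shared: x=18. PCs: A@2 B@3 C@1
Step 7: thread C executes C2 (x = x). Shared: x=18. PCs: A@2 B@3 C@2
Step 8: thread B executes B4 (x = x). Shared: x=18. PCs: A@2 B@4 C@2
Step 9: thread A executes A3 (x = 7). Shared: x=7. PCs: A@3 B@4 C@2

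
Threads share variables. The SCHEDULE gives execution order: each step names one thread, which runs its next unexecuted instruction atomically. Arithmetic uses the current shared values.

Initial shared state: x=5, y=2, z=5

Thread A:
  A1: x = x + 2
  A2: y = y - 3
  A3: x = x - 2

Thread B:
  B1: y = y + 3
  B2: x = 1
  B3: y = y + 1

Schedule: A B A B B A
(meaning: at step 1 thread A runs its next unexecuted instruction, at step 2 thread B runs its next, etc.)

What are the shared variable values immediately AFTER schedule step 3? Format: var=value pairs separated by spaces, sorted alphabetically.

Step 1: thread A executes A1 (x = x + 2). Shared: x=7 y=2 z=5. PCs: A@1 B@0
Step 2: thread B executes B1 (y = y + 3). Shared: x=7 y=5 z=5. PCs: A@1 B@1
Step 3: thread A executes A2 (y = y - 3). Shared: x=7 y=2 z=5. PCs: A@2 B@1

Answer: x=7 y=2 z=5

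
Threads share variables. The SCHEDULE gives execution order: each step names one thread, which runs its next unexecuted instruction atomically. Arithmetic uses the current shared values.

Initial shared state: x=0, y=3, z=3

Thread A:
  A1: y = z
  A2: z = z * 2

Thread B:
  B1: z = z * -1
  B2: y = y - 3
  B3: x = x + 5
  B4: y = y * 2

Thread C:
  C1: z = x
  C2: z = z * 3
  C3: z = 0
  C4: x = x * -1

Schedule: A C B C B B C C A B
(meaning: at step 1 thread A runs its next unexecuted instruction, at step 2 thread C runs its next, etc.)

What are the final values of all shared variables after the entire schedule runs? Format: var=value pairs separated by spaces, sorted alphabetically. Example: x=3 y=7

Step 1: thread A executes A1 (y = z). Shared: x=0 y=3 z=3. PCs: A@1 B@0 C@0
Step 2: thread C executes C1 (z = x). Shared: x=0 y=3 z=0. PCs: A@1 B@0 C@1
Step 3: thread B executes B1 (z = z * -1). Shared: x=0 y=3 z=0. PCs: A@1 B@1 C@1
Step 4: thread C executes C2 (z = z * 3). Shared: x=0 y=3 z=0. PCs: A@1 B@1 C@2
Step 5: thread B executes B2 (y = y - 3). Shared: x=0 y=0 z=0. PCs: A@1 B@2 C@2
Step 6: thread B executes B3 (x = x + 5). Shared: x=5 y=0 z=0. PCs: A@1 B@3 C@2
Step 7: thread C executes C3 (z = 0). Shared: x=5 y=0 z=0. PCs: A@1 B@3 C@3
Step 8: thread C executes C4 (x = x * -1). Shared: x=-5 y=0 z=0. PCs: A@1 B@3 C@4
Step 9: thread A executes A2 (z = z * 2). Shared: x=-5 y=0 z=0. PCs: A@2 B@3 C@4
Step 10: thread B executes B4 (y = y * 2). Shared: x=-5 y=0 z=0. PCs: A@2 B@4 C@4

Answer: x=-5 y=0 z=0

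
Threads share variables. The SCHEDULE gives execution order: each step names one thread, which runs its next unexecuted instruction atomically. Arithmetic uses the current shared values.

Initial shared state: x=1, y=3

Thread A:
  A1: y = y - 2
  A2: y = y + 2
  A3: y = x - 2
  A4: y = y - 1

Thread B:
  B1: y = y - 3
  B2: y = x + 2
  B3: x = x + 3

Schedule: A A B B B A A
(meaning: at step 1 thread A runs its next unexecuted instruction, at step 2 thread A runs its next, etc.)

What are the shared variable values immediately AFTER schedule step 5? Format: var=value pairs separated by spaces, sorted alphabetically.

Answer: x=4 y=3

Derivation:
Step 1: thread A executes A1 (y = y - 2). Shared: x=1 y=1. PCs: A@1 B@0
Step 2: thread A executes A2 (y = y + 2). Shared: x=1 y=3. PCs: A@2 B@0
Step 3: thread B executes B1 (y = y - 3). Shared: x=1 y=0. PCs: A@2 B@1
Step 4: thread B executes B2 (y = x + 2). Shared: x=1 y=3. PCs: A@2 B@2
Step 5: thread B executes B3 (x = x + 3). Shared: x=4 y=3. PCs: A@2 B@3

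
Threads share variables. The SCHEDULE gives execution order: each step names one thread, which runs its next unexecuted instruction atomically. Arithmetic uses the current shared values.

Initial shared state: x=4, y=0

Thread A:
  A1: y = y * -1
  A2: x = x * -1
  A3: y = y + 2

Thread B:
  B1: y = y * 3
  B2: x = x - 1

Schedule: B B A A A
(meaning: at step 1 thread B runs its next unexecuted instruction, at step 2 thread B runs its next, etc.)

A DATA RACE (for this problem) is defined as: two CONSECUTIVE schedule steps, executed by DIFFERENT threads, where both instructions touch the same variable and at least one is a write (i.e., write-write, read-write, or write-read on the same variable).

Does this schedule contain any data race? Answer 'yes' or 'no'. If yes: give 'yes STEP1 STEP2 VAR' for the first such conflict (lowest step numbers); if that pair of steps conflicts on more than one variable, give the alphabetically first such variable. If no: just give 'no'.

Answer: no

Derivation:
Steps 1,2: same thread (B). No race.
Steps 2,3: B(r=x,w=x) vs A(r=y,w=y). No conflict.
Steps 3,4: same thread (A). No race.
Steps 4,5: same thread (A). No race.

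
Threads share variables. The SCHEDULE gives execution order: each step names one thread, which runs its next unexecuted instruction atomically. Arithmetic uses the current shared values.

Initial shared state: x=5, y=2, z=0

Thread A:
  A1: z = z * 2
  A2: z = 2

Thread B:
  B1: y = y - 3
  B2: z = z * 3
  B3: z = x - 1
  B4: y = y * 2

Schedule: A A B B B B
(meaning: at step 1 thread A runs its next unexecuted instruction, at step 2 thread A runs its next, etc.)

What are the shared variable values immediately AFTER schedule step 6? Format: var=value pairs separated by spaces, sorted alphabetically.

Step 1: thread A executes A1 (z = z * 2). Shared: x=5 y=2 z=0. PCs: A@1 B@0
Step 2: thread A executes A2 (z = 2). Shared: x=5 y=2 z=2. PCs: A@2 B@0
Step 3: thread B executes B1 (y = y - 3). Shared: x=5 y=-1 z=2. PCs: A@2 B@1
Step 4: thread B executes B2 (z = z * 3). Shared: x=5 y=-1 z=6. PCs: A@2 B@2
Step 5: thread B executes B3 (z = x - 1). Shared: x=5 y=-1 z=4. PCs: A@2 B@3
Step 6: thread B executes B4 (y = y * 2). Shared: x=5 y=-2 z=4. PCs: A@2 B@4

Answer: x=5 y=-2 z=4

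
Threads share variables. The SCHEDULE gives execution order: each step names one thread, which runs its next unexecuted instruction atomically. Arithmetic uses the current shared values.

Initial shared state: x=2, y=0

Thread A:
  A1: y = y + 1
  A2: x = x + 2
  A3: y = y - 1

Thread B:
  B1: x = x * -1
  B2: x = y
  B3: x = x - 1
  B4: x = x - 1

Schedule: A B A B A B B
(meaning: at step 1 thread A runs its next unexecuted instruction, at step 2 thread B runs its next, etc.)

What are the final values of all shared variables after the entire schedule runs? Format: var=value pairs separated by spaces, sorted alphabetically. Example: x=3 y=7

Step 1: thread A executes A1 (y = y + 1). Shared: x=2 y=1. PCs: A@1 B@0
Step 2: thread B executes B1 (x = x * -1). Shared: x=-2 y=1. PCs: A@1 B@1
Step 3: thread A executes A2 (x = x + 2). Shared: x=0 y=1. PCs: A@2 B@1
Step 4: thread B executes B2 (x = y). Shared: x=1 y=1. PCs: A@2 B@2
Step 5: thread A executes A3 (y = y - 1). Shared: x=1 y=0. PCs: A@3 B@2
Step 6: thread B executes B3 (x = x - 1). Shared: x=0 y=0. PCs: A@3 B@3
Step 7: thread B executes B4 (x = x - 1). Shared: x=-1 y=0. PCs: A@3 B@4

Answer: x=-1 y=0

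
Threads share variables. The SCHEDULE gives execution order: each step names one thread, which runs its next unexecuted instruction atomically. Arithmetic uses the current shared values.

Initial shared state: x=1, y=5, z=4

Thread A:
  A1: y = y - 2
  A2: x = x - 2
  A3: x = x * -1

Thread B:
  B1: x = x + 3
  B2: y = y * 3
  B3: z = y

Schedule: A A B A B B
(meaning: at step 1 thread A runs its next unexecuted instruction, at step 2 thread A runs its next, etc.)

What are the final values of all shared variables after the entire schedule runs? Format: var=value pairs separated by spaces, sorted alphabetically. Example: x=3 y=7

Answer: x=-2 y=9 z=9

Derivation:
Step 1: thread A executes A1 (y = y - 2). Shared: x=1 y=3 z=4. PCs: A@1 B@0
Step 2: thread A executes A2 (x = x - 2). Shared: x=-1 y=3 z=4. PCs: A@2 B@0
Step 3: thread B executes B1 (x = x + 3). Shared: x=2 y=3 z=4. PCs: A@2 B@1
Step 4: thread A executes A3 (x = x * -1). Shared: x=-2 y=3 z=4. PCs: A@3 B@1
Step 5: thread B executes B2 (y = y * 3). Shared: x=-2 y=9 z=4. PCs: A@3 B@2
Step 6: thread B executes B3 (z = y). Shared: x=-2 y=9 z=9. PCs: A@3 B@3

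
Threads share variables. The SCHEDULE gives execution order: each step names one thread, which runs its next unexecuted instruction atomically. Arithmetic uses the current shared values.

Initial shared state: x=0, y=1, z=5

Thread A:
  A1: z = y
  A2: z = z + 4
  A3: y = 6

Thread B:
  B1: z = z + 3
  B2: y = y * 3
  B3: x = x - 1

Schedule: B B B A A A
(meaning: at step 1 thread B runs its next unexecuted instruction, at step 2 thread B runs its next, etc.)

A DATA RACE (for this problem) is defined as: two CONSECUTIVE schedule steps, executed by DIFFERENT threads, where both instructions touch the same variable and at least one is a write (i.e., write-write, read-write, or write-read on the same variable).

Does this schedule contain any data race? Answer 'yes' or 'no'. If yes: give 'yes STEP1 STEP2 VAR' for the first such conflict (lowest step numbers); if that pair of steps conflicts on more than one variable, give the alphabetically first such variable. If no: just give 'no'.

Answer: no

Derivation:
Steps 1,2: same thread (B). No race.
Steps 2,3: same thread (B). No race.
Steps 3,4: B(r=x,w=x) vs A(r=y,w=z). No conflict.
Steps 4,5: same thread (A). No race.
Steps 5,6: same thread (A). No race.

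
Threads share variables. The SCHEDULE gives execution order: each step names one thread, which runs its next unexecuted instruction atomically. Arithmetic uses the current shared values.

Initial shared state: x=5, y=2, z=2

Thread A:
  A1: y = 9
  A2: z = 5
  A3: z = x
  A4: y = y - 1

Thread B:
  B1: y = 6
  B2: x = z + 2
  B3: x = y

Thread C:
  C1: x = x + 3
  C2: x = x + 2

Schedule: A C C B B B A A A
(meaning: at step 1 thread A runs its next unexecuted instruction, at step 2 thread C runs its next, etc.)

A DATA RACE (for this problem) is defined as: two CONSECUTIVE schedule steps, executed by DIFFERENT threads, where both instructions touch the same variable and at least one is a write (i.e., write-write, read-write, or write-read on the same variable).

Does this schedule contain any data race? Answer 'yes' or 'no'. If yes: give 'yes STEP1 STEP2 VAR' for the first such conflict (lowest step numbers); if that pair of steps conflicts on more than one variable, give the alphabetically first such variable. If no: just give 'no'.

Answer: no

Derivation:
Steps 1,2: A(r=-,w=y) vs C(r=x,w=x). No conflict.
Steps 2,3: same thread (C). No race.
Steps 3,4: C(r=x,w=x) vs B(r=-,w=y). No conflict.
Steps 4,5: same thread (B). No race.
Steps 5,6: same thread (B). No race.
Steps 6,7: B(r=y,w=x) vs A(r=-,w=z). No conflict.
Steps 7,8: same thread (A). No race.
Steps 8,9: same thread (A). No race.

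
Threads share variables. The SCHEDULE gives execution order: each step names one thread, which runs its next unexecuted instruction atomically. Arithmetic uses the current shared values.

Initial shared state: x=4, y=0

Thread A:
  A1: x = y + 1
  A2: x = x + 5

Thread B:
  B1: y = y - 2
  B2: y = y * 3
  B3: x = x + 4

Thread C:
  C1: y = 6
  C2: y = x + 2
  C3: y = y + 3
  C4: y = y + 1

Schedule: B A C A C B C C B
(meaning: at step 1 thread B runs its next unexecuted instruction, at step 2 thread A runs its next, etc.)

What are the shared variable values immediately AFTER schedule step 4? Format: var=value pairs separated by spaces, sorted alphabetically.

Step 1: thread B executes B1 (y = y - 2). Shared: x=4 y=-2. PCs: A@0 B@1 C@0
Step 2: thread A executes A1 (x = y + 1). Shared: x=-1 y=-2. PCs: A@1 B@1 C@0
Step 3: thread C executes C1 (y = 6). Shared: x=-1 y=6. PCs: A@1 B@1 C@1
Step 4: thread A executes A2 (x = x + 5). Shared: x=4 y=6. PCs: A@2 B@1 C@1

Answer: x=4 y=6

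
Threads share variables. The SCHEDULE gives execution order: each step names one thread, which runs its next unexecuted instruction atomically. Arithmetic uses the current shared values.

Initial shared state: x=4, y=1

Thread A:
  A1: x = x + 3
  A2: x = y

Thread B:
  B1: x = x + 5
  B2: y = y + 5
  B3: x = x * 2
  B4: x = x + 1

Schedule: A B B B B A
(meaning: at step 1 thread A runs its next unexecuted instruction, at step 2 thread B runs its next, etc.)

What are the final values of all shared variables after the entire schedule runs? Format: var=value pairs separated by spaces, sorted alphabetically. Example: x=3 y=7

Answer: x=6 y=6

Derivation:
Step 1: thread A executes A1 (x = x + 3). Shared: x=7 y=1. PCs: A@1 B@0
Step 2: thread B executes B1 (x = x + 5). Shared: x=12 y=1. PCs: A@1 B@1
Step 3: thread B executes B2 (y = y + 5). Shared: x=12 y=6. PCs: A@1 B@2
Step 4: thread B executes B3 (x = x * 2). Shared: x=24 y=6. PCs: A@1 B@3
Step 5: thread B executes B4 (x = x + 1). Shared: x=25 y=6. PCs: A@1 B@4
Step 6: thread A executes A2 (x = y). Shared: x=6 y=6. PCs: A@2 B@4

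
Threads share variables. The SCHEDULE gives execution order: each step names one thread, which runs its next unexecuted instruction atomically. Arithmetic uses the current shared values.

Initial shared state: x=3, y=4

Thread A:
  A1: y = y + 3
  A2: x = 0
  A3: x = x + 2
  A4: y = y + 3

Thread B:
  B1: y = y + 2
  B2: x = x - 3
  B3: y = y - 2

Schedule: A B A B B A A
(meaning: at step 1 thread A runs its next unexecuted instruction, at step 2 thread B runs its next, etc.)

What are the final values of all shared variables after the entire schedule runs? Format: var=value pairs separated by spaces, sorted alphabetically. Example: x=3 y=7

Step 1: thread A executes A1 (y = y + 3). Shared: x=3 y=7. PCs: A@1 B@0
Step 2: thread B executes B1 (y = y + 2). Shared: x=3 y=9. PCs: A@1 B@1
Step 3: thread A executes A2 (x = 0). Shared: x=0 y=9. PCs: A@2 B@1
Step 4: thread B executes B2 (x = x - 3). Shared: x=-3 y=9. PCs: A@2 B@2
Step 5: thread B executes B3 (y = y - 2). Shared: x=-3 y=7. PCs: A@2 B@3
Step 6: thread A executes A3 (x = x + 2). Shared: x=-1 y=7. PCs: A@3 B@3
Step 7: thread A executes A4 (y = y + 3). Shared: x=-1 y=10. PCs: A@4 B@3

Answer: x=-1 y=10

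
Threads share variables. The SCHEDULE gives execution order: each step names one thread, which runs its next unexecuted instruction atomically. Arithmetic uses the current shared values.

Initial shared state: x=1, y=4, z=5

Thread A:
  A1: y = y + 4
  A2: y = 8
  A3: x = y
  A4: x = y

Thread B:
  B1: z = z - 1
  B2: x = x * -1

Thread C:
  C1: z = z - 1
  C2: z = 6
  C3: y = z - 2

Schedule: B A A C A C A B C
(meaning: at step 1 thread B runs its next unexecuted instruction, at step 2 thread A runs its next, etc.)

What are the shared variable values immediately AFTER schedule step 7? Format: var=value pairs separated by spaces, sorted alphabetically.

Step 1: thread B executes B1 (z = z - 1). Shared: x=1 y=4 z=4. PCs: A@0 B@1 C@0
Step 2: thread A executes A1 (y = y + 4). Shared: x=1 y=8 z=4. PCs: A@1 B@1 C@0
Step 3: thread A executes A2 (y = 8). Shared: x=1 y=8 z=4. PCs: A@2 B@1 C@0
Step 4: thread C executes C1 (z = z - 1). Shared: x=1 y=8 z=3. PCs: A@2 B@1 C@1
Step 5: thread A executes A3 (x = y). Shared: x=8 y=8 z=3. PCs: A@3 B@1 C@1
Step 6: thread C executes C2 (z = 6). Shared: x=8 y=8 z=6. PCs: A@3 B@1 C@2
Step 7: thread A executes A4 (x = y). Shared: x=8 y=8 z=6. PCs: A@4 B@1 C@2

Answer: x=8 y=8 z=6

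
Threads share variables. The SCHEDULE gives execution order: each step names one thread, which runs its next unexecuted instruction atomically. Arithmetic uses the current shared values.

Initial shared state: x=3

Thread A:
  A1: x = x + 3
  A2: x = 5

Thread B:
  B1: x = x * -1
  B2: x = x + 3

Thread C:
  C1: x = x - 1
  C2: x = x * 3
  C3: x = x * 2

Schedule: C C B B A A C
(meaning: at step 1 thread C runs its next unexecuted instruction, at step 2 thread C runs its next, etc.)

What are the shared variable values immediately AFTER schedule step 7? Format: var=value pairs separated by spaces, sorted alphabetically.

Step 1: thread C executes C1 (x = x - 1). Shared: x=2. PCs: A@0 B@0 C@1
Step 2: thread C executes C2 (x = x * 3). Shared: x=6. PCs: A@0 B@0 C@2
Step 3: thread B executes B1 (x = x * -1). Shared: x=-6. PCs: A@0 B@1 C@2
Step 4: thread B executes B2 (x = x + 3). Shared: x=-3. PCs: A@0 B@2 C@2
Step 5: thread A executes A1 (x = x + 3). Shared: x=0. PCs: A@1 B@2 C@2
Step 6: thread A executes A2 (x = 5). Shared: x=5. PCs: A@2 B@2 C@2
Step 7: thread C executes C3 (x = x * 2). Shared: x=10. PCs: A@2 B@2 C@3

Answer: x=10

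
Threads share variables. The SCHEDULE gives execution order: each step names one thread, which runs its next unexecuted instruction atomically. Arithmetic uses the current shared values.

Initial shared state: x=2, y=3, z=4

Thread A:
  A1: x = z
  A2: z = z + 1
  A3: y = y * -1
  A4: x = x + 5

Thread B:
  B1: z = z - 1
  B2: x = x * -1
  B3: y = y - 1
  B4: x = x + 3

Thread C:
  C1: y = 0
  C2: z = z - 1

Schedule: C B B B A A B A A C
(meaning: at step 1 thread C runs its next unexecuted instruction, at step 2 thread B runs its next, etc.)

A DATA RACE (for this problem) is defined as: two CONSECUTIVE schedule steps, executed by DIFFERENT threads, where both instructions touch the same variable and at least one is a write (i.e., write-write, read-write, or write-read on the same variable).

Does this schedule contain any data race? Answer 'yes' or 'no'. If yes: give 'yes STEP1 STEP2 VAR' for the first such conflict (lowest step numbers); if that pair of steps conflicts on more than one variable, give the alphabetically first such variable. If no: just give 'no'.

Steps 1,2: C(r=-,w=y) vs B(r=z,w=z). No conflict.
Steps 2,3: same thread (B). No race.
Steps 3,4: same thread (B). No race.
Steps 4,5: B(r=y,w=y) vs A(r=z,w=x). No conflict.
Steps 5,6: same thread (A). No race.
Steps 6,7: A(r=z,w=z) vs B(r=x,w=x). No conflict.
Steps 7,8: B(r=x,w=x) vs A(r=y,w=y). No conflict.
Steps 8,9: same thread (A). No race.
Steps 9,10: A(r=x,w=x) vs C(r=z,w=z). No conflict.

Answer: no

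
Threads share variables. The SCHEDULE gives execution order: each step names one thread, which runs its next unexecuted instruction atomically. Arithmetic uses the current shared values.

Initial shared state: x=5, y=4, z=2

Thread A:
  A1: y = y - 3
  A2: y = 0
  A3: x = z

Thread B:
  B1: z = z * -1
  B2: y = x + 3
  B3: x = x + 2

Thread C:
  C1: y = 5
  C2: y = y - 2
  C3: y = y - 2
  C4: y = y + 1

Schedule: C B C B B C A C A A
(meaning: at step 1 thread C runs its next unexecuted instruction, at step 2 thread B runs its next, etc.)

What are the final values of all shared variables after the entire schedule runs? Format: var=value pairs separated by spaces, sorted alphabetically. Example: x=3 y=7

Step 1: thread C executes C1 (y = 5). Shared: x=5 y=5 z=2. PCs: A@0 B@0 C@1
Step 2: thread B executes B1 (z = z * -1). Shared: x=5 y=5 z=-2. PCs: A@0 B@1 C@1
Step 3: thread C executes C2 (y = y - 2). Shared: x=5 y=3 z=-2. PCs: A@0 B@1 C@2
Step 4: thread B executes B2 (y = x + 3). Shared: x=5 y=8 z=-2. PCs: A@0 B@2 C@2
Step 5: thread B executes B3 (x = x + 2). Shared: x=7 y=8 z=-2. PCs: A@0 B@3 C@2
Step 6: thread C executes C3 (y = y - 2). Shared: x=7 y=6 z=-2. PCs: A@0 B@3 C@3
Step 7: thread A executes A1 (y = y - 3). Shared: x=7 y=3 z=-2. PCs: A@1 B@3 C@3
Step 8: thread C executes C4 (y = y + 1). Shared: x=7 y=4 z=-2. PCs: A@1 B@3 C@4
Step 9: thread A executes A2 (y = 0). Shared: x=7 y=0 z=-2. PCs: A@2 B@3 C@4
Step 10: thread A executes A3 (x = z). Shared: x=-2 y=0 z=-2. PCs: A@3 B@3 C@4

Answer: x=-2 y=0 z=-2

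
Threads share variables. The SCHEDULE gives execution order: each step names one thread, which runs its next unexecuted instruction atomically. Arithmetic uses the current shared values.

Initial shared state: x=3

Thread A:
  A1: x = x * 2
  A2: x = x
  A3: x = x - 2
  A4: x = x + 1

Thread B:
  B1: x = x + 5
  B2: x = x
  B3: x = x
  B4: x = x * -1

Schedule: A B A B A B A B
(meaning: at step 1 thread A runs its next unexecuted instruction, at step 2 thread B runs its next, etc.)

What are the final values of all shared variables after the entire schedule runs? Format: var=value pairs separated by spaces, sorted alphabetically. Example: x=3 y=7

Answer: x=-10

Derivation:
Step 1: thread A executes A1 (x = x * 2). Shared: x=6. PCs: A@1 B@0
Step 2: thread B executes B1 (x = x + 5). Shared: x=11. PCs: A@1 B@1
Step 3: thread A executes A2 (x = x). Shared: x=11. PCs: A@2 B@1
Step 4: thread B executes B2 (x = x). Shared: x=11. PCs: A@2 B@2
Step 5: thread A executes A3 (x = x - 2). Shared: x=9. PCs: A@3 B@2
Step 6: thread B executes B3 (x = x). Shared: x=9. PCs: A@3 B@3
Step 7: thread A executes A4 (x = x + 1). Shared: x=10. PCs: A@4 B@3
Step 8: thread B executes B4 (x = x * -1). Shared: x=-10. PCs: A@4 B@4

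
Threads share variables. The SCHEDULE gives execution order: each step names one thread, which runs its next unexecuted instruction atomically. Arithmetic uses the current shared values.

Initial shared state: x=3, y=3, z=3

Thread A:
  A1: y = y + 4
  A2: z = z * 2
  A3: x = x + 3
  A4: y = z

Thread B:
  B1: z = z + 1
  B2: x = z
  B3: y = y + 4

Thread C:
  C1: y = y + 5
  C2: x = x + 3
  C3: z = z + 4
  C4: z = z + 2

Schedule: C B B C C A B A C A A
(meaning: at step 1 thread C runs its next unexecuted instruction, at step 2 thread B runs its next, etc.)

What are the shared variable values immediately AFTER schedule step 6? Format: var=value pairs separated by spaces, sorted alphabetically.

Step 1: thread C executes C1 (y = y + 5). Shared: x=3 y=8 z=3. PCs: A@0 B@0 C@1
Step 2: thread B executes B1 (z = z + 1). Shared: x=3 y=8 z=4. PCs: A@0 B@1 C@1
Step 3: thread B executes B2 (x = z). Shared: x=4 y=8 z=4. PCs: A@0 B@2 C@1
Step 4: thread C executes C2 (x = x + 3). Shared: x=7 y=8 z=4. PCs: A@0 B@2 C@2
Step 5: thread C executes C3 (z = z + 4). Shared: x=7 y=8 z=8. PCs: A@0 B@2 C@3
Step 6: thread A executes A1 (y = y + 4). Shared: x=7 y=12 z=8. PCs: A@1 B@2 C@3

Answer: x=7 y=12 z=8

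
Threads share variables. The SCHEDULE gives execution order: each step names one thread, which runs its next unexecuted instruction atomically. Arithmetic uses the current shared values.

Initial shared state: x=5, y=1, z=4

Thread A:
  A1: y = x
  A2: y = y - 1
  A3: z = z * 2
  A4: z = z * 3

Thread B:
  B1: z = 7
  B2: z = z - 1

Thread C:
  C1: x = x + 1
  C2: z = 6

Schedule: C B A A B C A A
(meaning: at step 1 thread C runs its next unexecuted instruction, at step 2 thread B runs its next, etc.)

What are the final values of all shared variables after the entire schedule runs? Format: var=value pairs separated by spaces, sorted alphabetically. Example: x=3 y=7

Answer: x=6 y=5 z=36

Derivation:
Step 1: thread C executes C1 (x = x + 1). Shared: x=6 y=1 z=4. PCs: A@0 B@0 C@1
Step 2: thread B executes B1 (z = 7). Shared: x=6 y=1 z=7. PCs: A@0 B@1 C@1
Step 3: thread A executes A1 (y = x). Shared: x=6 y=6 z=7. PCs: A@1 B@1 C@1
Step 4: thread A executes A2 (y = y - 1). Shared: x=6 y=5 z=7. PCs: A@2 B@1 C@1
Step 5: thread B executes B2 (z = z - 1). Shared: x=6 y=5 z=6. PCs: A@2 B@2 C@1
Step 6: thread C executes C2 (z = 6). Shared: x=6 y=5 z=6. PCs: A@2 B@2 C@2
Step 7: thread A executes A3 (z = z * 2). Shared: x=6 y=5 z=12. PCs: A@3 B@2 C@2
Step 8: thread A executes A4 (z = z * 3). Shared: x=6 y=5 z=36. PCs: A@4 B@2 C@2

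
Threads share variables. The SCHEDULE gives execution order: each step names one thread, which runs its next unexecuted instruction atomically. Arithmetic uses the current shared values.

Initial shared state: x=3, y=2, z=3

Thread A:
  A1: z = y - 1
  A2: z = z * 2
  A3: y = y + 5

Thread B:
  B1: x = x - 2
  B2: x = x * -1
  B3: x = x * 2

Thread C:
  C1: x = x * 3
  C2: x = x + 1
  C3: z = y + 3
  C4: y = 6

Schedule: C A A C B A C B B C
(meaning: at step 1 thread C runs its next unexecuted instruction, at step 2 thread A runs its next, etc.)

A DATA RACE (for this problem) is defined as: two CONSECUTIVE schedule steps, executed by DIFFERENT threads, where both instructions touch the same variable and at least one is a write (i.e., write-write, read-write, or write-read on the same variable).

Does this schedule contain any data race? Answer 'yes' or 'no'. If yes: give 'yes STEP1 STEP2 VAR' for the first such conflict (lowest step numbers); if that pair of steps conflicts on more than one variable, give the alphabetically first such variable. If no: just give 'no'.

Steps 1,2: C(r=x,w=x) vs A(r=y,w=z). No conflict.
Steps 2,3: same thread (A). No race.
Steps 3,4: A(r=z,w=z) vs C(r=x,w=x). No conflict.
Steps 4,5: C(x = x + 1) vs B(x = x - 2). RACE on x (W-W).
Steps 5,6: B(r=x,w=x) vs A(r=y,w=y). No conflict.
Steps 6,7: A(y = y + 5) vs C(z = y + 3). RACE on y (W-R).
Steps 7,8: C(r=y,w=z) vs B(r=x,w=x). No conflict.
Steps 8,9: same thread (B). No race.
Steps 9,10: B(r=x,w=x) vs C(r=-,w=y). No conflict.
First conflict at steps 4,5.

Answer: yes 4 5 x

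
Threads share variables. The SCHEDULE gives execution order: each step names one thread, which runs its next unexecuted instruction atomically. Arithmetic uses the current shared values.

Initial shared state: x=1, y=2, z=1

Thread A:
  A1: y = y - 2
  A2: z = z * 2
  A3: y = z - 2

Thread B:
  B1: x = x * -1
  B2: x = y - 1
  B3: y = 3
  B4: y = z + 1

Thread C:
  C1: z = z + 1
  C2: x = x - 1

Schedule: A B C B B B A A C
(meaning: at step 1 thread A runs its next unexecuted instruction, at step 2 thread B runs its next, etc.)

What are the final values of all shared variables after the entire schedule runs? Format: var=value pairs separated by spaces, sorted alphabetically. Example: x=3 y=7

Answer: x=-2 y=2 z=4

Derivation:
Step 1: thread A executes A1 (y = y - 2). Shared: x=1 y=0 z=1. PCs: A@1 B@0 C@0
Step 2: thread B executes B1 (x = x * -1). Shared: x=-1 y=0 z=1. PCs: A@1 B@1 C@0
Step 3: thread C executes C1 (z = z + 1). Shared: x=-1 y=0 z=2. PCs: A@1 B@1 C@1
Step 4: thread B executes B2 (x = y - 1). Shared: x=-1 y=0 z=2. PCs: A@1 B@2 C@1
Step 5: thread B executes B3 (y = 3). Shared: x=-1 y=3 z=2. PCs: A@1 B@3 C@1
Step 6: thread B executes B4 (y = z + 1). Shared: x=-1 y=3 z=2. PCs: A@1 B@4 C@1
Step 7: thread A executes A2 (z = z * 2). Shared: x=-1 y=3 z=4. PCs: A@2 B@4 C@1
Step 8: thread A executes A3 (y = z - 2). Shared: x=-1 y=2 z=4. PCs: A@3 B@4 C@1
Step 9: thread C executes C2 (x = x - 1). Shared: x=-2 y=2 z=4. PCs: A@3 B@4 C@2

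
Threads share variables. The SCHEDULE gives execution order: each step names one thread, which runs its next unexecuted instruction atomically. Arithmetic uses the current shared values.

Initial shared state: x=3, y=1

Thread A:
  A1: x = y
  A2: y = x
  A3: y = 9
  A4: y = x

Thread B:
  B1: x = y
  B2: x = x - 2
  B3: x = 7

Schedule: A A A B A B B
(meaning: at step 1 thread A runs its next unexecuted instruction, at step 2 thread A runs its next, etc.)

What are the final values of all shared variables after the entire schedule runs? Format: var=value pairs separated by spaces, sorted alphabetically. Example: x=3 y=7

Answer: x=7 y=9

Derivation:
Step 1: thread A executes A1 (x = y). Shared: x=1 y=1. PCs: A@1 B@0
Step 2: thread A executes A2 (y = x). Shared: x=1 y=1. PCs: A@2 B@0
Step 3: thread A executes A3 (y = 9). Shared: x=1 y=9. PCs: A@3 B@0
Step 4: thread B executes B1 (x = y). Shared: x=9 y=9. PCs: A@3 B@1
Step 5: thread A executes A4 (y = x). Shared: x=9 y=9. PCs: A@4 B@1
Step 6: thread B executes B2 (x = x - 2). Shared: x=7 y=9. PCs: A@4 B@2
Step 7: thread B executes B3 (x = 7). Shared: x=7 y=9. PCs: A@4 B@3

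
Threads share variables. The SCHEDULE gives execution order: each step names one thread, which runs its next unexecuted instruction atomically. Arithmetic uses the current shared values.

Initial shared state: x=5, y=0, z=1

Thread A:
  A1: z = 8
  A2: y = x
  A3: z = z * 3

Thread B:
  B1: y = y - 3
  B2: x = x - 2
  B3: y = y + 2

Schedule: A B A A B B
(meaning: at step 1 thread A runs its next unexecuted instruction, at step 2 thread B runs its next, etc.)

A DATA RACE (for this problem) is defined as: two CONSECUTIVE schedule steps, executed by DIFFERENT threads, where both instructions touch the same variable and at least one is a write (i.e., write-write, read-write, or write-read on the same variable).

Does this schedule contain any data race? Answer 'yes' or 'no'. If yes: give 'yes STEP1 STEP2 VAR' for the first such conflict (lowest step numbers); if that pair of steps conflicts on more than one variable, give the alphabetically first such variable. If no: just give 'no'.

Steps 1,2: A(r=-,w=z) vs B(r=y,w=y). No conflict.
Steps 2,3: B(y = y - 3) vs A(y = x). RACE on y (W-W).
Steps 3,4: same thread (A). No race.
Steps 4,5: A(r=z,w=z) vs B(r=x,w=x). No conflict.
Steps 5,6: same thread (B). No race.
First conflict at steps 2,3.

Answer: yes 2 3 y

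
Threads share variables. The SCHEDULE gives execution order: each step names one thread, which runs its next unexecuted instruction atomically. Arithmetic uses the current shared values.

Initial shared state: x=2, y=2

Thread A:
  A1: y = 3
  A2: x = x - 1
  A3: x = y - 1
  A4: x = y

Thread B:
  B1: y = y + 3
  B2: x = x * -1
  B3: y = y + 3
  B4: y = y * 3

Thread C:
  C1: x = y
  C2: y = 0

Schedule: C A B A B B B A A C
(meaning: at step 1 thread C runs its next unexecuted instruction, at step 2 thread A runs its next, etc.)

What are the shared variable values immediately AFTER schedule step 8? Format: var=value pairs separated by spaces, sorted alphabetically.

Step 1: thread C executes C1 (x = y). Shared: x=2 y=2. PCs: A@0 B@0 C@1
Step 2: thread A executes A1 (y = 3). Shared: x=2 y=3. PCs: A@1 B@0 C@1
Step 3: thread B executes B1 (y = y + 3). Shared: x=2 y=6. PCs: A@1 B@1 C@1
Step 4: thread A executes A2 (x = x - 1). Shared: x=1 y=6. PCs: A@2 B@1 C@1
Step 5: thread B executes B2 (x = x * -1). Shared: x=-1 y=6. PCs: A@2 B@2 C@1
Step 6: thread B executes B3 (y = y + 3). Shared: x=-1 y=9. PCs: A@2 B@3 C@1
Step 7: thread B executes B4 (y = y * 3). Shared: x=-1 y=27. PCs: A@2 B@4 C@1
Step 8: thread A executes A3 (x = y - 1). Shared: x=26 y=27. PCs: A@3 B@4 C@1

Answer: x=26 y=27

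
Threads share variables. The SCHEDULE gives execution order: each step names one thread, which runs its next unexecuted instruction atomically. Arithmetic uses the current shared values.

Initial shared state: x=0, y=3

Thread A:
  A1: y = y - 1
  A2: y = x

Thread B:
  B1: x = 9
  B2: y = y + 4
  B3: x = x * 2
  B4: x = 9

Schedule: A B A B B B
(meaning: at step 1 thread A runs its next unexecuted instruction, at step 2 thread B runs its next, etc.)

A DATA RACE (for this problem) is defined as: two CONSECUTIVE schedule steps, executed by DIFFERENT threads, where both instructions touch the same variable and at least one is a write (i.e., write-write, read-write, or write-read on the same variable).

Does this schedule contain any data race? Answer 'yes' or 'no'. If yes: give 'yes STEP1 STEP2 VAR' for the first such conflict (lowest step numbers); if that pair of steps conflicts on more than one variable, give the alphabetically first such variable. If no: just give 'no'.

Answer: yes 2 3 x

Derivation:
Steps 1,2: A(r=y,w=y) vs B(r=-,w=x). No conflict.
Steps 2,3: B(x = 9) vs A(y = x). RACE on x (W-R).
Steps 3,4: A(y = x) vs B(y = y + 4). RACE on y (W-W).
Steps 4,5: same thread (B). No race.
Steps 5,6: same thread (B). No race.
First conflict at steps 2,3.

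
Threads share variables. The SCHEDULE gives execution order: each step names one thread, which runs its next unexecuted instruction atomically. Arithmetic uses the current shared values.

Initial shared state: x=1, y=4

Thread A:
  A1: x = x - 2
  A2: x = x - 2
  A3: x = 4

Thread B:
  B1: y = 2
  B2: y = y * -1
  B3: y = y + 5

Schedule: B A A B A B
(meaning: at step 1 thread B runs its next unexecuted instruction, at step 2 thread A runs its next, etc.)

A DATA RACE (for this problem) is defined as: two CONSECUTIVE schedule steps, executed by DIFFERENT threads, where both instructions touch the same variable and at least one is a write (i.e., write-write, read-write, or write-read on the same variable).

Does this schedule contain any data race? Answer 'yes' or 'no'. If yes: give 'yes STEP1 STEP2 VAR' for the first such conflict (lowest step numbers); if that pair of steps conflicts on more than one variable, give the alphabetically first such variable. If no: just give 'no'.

Answer: no

Derivation:
Steps 1,2: B(r=-,w=y) vs A(r=x,w=x). No conflict.
Steps 2,3: same thread (A). No race.
Steps 3,4: A(r=x,w=x) vs B(r=y,w=y). No conflict.
Steps 4,5: B(r=y,w=y) vs A(r=-,w=x). No conflict.
Steps 5,6: A(r=-,w=x) vs B(r=y,w=y). No conflict.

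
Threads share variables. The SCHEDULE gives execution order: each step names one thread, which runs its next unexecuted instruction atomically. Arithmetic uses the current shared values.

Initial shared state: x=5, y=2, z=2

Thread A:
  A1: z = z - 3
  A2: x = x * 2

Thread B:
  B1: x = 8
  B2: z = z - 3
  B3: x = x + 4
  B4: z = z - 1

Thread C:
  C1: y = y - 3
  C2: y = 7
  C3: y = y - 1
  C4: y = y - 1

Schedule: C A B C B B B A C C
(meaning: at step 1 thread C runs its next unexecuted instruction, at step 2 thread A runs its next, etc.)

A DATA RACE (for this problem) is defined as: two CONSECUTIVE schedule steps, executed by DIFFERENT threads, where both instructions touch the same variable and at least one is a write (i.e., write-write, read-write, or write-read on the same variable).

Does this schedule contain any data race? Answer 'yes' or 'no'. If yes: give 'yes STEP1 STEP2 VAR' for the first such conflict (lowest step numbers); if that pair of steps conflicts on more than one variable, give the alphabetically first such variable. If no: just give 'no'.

Steps 1,2: C(r=y,w=y) vs A(r=z,w=z). No conflict.
Steps 2,3: A(r=z,w=z) vs B(r=-,w=x). No conflict.
Steps 3,4: B(r=-,w=x) vs C(r=-,w=y). No conflict.
Steps 4,5: C(r=-,w=y) vs B(r=z,w=z). No conflict.
Steps 5,6: same thread (B). No race.
Steps 6,7: same thread (B). No race.
Steps 7,8: B(r=z,w=z) vs A(r=x,w=x). No conflict.
Steps 8,9: A(r=x,w=x) vs C(r=y,w=y). No conflict.
Steps 9,10: same thread (C). No race.

Answer: no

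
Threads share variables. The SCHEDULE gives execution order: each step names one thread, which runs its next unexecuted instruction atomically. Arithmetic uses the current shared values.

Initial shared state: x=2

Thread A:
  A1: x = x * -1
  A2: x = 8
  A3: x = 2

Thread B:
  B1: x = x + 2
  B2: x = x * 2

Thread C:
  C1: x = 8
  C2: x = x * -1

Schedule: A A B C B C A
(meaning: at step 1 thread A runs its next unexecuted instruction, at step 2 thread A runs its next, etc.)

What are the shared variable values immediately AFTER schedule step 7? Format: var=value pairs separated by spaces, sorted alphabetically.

Answer: x=2

Derivation:
Step 1: thread A executes A1 (x = x * -1). Shared: x=-2. PCs: A@1 B@0 C@0
Step 2: thread A executes A2 (x = 8). Shared: x=8. PCs: A@2 B@0 C@0
Step 3: thread B executes B1 (x = x + 2). Shared: x=10. PCs: A@2 B@1 C@0
Step 4: thread C executes C1 (x = 8). Shared: x=8. PCs: A@2 B@1 C@1
Step 5: thread B executes B2 (x = x * 2). Shared: x=16. PCs: A@2 B@2 C@1
Step 6: thread C executes C2 (x = x * -1). Shared: x=-16. PCs: A@2 B@2 C@2
Step 7: thread A executes A3 (x = 2). Shared: x=2. PCs: A@3 B@2 C@2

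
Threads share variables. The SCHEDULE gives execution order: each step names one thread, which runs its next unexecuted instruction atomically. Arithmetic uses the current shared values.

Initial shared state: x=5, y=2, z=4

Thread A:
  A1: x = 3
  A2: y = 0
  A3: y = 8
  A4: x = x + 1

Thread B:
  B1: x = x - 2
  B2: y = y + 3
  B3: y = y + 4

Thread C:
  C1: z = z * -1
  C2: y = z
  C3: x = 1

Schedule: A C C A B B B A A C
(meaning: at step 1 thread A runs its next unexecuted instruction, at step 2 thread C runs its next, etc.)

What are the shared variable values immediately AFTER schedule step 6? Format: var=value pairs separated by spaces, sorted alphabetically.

Answer: x=1 y=3 z=-4

Derivation:
Step 1: thread A executes A1 (x = 3). Shared: x=3 y=2 z=4. PCs: A@1 B@0 C@0
Step 2: thread C executes C1 (z = z * -1). Shared: x=3 y=2 z=-4. PCs: A@1 B@0 C@1
Step 3: thread C executes C2 (y = z). Shared: x=3 y=-4 z=-4. PCs: A@1 B@0 C@2
Step 4: thread A executes A2 (y = 0). Shared: x=3 y=0 z=-4. PCs: A@2 B@0 C@2
Step 5: thread B executes B1 (x = x - 2). Shared: x=1 y=0 z=-4. PCs: A@2 B@1 C@2
Step 6: thread B executes B2 (y = y + 3). Shared: x=1 y=3 z=-4. PCs: A@2 B@2 C@2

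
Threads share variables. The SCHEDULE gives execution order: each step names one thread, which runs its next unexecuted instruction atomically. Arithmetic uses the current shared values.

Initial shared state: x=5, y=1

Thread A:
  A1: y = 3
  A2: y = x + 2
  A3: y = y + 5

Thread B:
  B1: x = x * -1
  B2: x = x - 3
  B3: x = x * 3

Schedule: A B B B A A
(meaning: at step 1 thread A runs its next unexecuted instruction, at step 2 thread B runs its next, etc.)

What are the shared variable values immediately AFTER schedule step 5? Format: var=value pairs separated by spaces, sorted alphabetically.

Step 1: thread A executes A1 (y = 3). Shared: x=5 y=3. PCs: A@1 B@0
Step 2: thread B executes B1 (x = x * -1). Shared: x=-5 y=3. PCs: A@1 B@1
Step 3: thread B executes B2 (x = x - 3). Shared: x=-8 y=3. PCs: A@1 B@2
Step 4: thread B executes B3 (x = x * 3). Shared: x=-24 y=3. PCs: A@1 B@3
Step 5: thread A executes A2 (y = x + 2). Shared: x=-24 y=-22. PCs: A@2 B@3

Answer: x=-24 y=-22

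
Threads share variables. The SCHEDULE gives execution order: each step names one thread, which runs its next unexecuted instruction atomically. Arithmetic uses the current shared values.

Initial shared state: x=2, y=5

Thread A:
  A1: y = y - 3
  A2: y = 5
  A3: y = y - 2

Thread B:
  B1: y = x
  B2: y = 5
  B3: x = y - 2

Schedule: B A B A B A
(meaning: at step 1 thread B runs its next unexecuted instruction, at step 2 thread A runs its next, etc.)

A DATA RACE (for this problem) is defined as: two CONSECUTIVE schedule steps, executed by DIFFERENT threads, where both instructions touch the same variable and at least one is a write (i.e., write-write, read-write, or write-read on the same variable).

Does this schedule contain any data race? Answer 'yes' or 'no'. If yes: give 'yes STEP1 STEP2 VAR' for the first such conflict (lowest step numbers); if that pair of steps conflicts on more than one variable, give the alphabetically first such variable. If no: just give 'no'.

Steps 1,2: B(y = x) vs A(y = y - 3). RACE on y (W-W).
Steps 2,3: A(y = y - 3) vs B(y = 5). RACE on y (W-W).
Steps 3,4: B(y = 5) vs A(y = 5). RACE on y (W-W).
Steps 4,5: A(y = 5) vs B(x = y - 2). RACE on y (W-R).
Steps 5,6: B(x = y - 2) vs A(y = y - 2). RACE on y (R-W).
First conflict at steps 1,2.

Answer: yes 1 2 y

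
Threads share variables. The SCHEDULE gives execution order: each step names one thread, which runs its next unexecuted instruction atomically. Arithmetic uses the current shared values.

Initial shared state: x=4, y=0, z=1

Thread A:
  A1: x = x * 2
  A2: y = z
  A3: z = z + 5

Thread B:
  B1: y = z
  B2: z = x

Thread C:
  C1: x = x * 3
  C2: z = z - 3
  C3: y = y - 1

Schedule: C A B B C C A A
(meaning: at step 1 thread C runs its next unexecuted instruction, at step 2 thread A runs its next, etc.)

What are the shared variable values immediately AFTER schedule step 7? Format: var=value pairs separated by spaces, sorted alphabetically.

Answer: x=24 y=21 z=21

Derivation:
Step 1: thread C executes C1 (x = x * 3). Shared: x=12 y=0 z=1. PCs: A@0 B@0 C@1
Step 2: thread A executes A1 (x = x * 2). Shared: x=24 y=0 z=1. PCs: A@1 B@0 C@1
Step 3: thread B executes B1 (y = z). Shared: x=24 y=1 z=1. PCs: A@1 B@1 C@1
Step 4: thread B executes B2 (z = x). Shared: x=24 y=1 z=24. PCs: A@1 B@2 C@1
Step 5: thread C executes C2 (z = z - 3). Shared: x=24 y=1 z=21. PCs: A@1 B@2 C@2
Step 6: thread C executes C3 (y = y - 1). Shared: x=24 y=0 z=21. PCs: A@1 B@2 C@3
Step 7: thread A executes A2 (y = z). Shared: x=24 y=21 z=21. PCs: A@2 B@2 C@3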